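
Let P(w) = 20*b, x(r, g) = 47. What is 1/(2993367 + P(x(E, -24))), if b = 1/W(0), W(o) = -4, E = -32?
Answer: 1/2993362 ≈ 3.3407e-7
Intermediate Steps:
b = -¼ (b = 1/(-4) = -¼ ≈ -0.25000)
P(w) = -5 (P(w) = 20*(-¼) = -5)
1/(2993367 + P(x(E, -24))) = 1/(2993367 - 5) = 1/2993362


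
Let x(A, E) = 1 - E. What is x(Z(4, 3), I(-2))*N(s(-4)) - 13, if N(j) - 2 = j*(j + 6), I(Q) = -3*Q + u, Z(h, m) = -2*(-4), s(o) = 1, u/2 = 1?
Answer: -76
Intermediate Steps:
u = 2 (u = 2*1 = 2)
Z(h, m) = 8
I(Q) = 2 - 3*Q (I(Q) = -3*Q + 2 = 2 - 3*Q)
N(j) = 2 + j*(6 + j) (N(j) = 2 + j*(j + 6) = 2 + j*(6 + j))
x(Z(4, 3), I(-2))*N(s(-4)) - 13 = (1 - (2 - 3*(-2)))*(2 + 1**2 + 6*1) - 13 = (1 - (2 + 6))*(2 + 1 + 6) - 13 = (1 - 1*8)*9 - 13 = (1 - 8)*9 - 13 = -7*9 - 13 = -63 - 13 = -76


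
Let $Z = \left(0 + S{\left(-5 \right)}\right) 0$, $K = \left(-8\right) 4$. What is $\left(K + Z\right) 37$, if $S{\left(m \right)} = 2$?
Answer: $-1184$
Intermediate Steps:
$K = -32$
$Z = 0$ ($Z = \left(0 + 2\right) 0 = 2 \cdot 0 = 0$)
$\left(K + Z\right) 37 = \left(-32 + 0\right) 37 = \left(-32\right) 37 = -1184$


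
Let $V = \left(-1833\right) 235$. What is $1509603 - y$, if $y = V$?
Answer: $1940358$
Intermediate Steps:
$V = -430755$
$y = -430755$
$1509603 - y = 1509603 - -430755 = 1509603 + 430755 = 1940358$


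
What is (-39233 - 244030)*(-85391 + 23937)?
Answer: 17407644402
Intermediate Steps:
(-39233 - 244030)*(-85391 + 23937) = -283263*(-61454) = 17407644402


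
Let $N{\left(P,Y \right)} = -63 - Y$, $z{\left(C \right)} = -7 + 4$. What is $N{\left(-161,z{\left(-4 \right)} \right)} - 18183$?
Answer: $-18243$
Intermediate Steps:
$z{\left(C \right)} = -3$
$N{\left(-161,z{\left(-4 \right)} \right)} - 18183 = \left(-63 - -3\right) - 18183 = \left(-63 + 3\right) - 18183 = -60 - 18183 = -18243$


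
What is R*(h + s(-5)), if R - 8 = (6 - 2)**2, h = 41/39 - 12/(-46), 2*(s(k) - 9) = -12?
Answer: 30944/299 ≈ 103.49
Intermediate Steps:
s(k) = 3 (s(k) = 9 + (1/2)*(-12) = 9 - 6 = 3)
h = 1177/897 (h = 41*(1/39) - 12*(-1/46) = 41/39 + 6/23 = 1177/897 ≈ 1.3122)
R = 24 (R = 8 + (6 - 2)**2 = 8 + 4**2 = 8 + 16 = 24)
R*(h + s(-5)) = 24*(1177/897 + 3) = 24*(3868/897) = 30944/299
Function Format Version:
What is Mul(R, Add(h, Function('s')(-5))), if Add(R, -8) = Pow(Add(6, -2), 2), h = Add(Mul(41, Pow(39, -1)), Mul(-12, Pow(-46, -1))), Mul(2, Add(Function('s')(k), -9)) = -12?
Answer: Rational(30944, 299) ≈ 103.49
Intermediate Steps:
Function('s')(k) = 3 (Function('s')(k) = Add(9, Mul(Rational(1, 2), -12)) = Add(9, -6) = 3)
h = Rational(1177, 897) (h = Add(Mul(41, Rational(1, 39)), Mul(-12, Rational(-1, 46))) = Add(Rational(41, 39), Rational(6, 23)) = Rational(1177, 897) ≈ 1.3122)
R = 24 (R = Add(8, Pow(Add(6, -2), 2)) = Add(8, Pow(4, 2)) = Add(8, 16) = 24)
Mul(R, Add(h, Function('s')(-5))) = Mul(24, Add(Rational(1177, 897), 3)) = Mul(24, Rational(3868, 897)) = Rational(30944, 299)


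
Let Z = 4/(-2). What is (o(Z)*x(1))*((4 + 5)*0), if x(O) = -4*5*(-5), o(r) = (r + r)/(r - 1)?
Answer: 0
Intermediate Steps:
Z = -2 (Z = 4*(-½) = -2)
o(r) = 2*r/(-1 + r) (o(r) = (2*r)/(-1 + r) = 2*r/(-1 + r))
x(O) = 100 (x(O) = -20*(-5) = 100)
(o(Z)*x(1))*((4 + 5)*0) = ((2*(-2)/(-1 - 2))*100)*((4 + 5)*0) = ((2*(-2)/(-3))*100)*(9*0) = ((2*(-2)*(-⅓))*100)*0 = ((4/3)*100)*0 = (400/3)*0 = 0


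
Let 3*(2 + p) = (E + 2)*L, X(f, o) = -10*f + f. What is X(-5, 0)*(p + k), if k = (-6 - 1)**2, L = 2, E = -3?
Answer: 2085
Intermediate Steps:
X(f, o) = -9*f
p = -8/3 (p = -2 + ((-3 + 2)*2)/3 = -2 + (-1*2)/3 = -2 + (1/3)*(-2) = -2 - 2/3 = -8/3 ≈ -2.6667)
k = 49 (k = (-7)**2 = 49)
X(-5, 0)*(p + k) = (-9*(-5))*(-8/3 + 49) = 45*(139/3) = 2085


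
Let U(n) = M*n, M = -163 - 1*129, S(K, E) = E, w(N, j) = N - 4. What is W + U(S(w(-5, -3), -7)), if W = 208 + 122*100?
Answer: 14452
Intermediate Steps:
w(N, j) = -4 + N
M = -292 (M = -163 - 129 = -292)
W = 12408 (W = 208 + 12200 = 12408)
U(n) = -292*n
W + U(S(w(-5, -3), -7)) = 12408 - 292*(-7) = 12408 + 2044 = 14452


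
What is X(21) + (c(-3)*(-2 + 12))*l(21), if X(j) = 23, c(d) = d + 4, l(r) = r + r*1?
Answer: 443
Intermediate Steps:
l(r) = 2*r (l(r) = r + r = 2*r)
c(d) = 4 + d
X(21) + (c(-3)*(-2 + 12))*l(21) = 23 + ((4 - 3)*(-2 + 12))*(2*21) = 23 + (1*10)*42 = 23 + 10*42 = 23 + 420 = 443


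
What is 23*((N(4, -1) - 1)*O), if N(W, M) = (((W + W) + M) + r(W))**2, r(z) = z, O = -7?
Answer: -19320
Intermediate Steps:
N(W, M) = (M + 3*W)**2 (N(W, M) = (((W + W) + M) + W)**2 = ((2*W + M) + W)**2 = ((M + 2*W) + W)**2 = (M + 3*W)**2)
23*((N(4, -1) - 1)*O) = 23*(((-1 + 3*4)**2 - 1)*(-7)) = 23*(((-1 + 12)**2 - 1)*(-7)) = 23*((11**2 - 1)*(-7)) = 23*((121 - 1)*(-7)) = 23*(120*(-7)) = 23*(-840) = -19320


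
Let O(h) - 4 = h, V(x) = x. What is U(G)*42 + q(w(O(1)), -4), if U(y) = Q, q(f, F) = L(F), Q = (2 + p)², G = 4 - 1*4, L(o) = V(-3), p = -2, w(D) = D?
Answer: -3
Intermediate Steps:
O(h) = 4 + h
L(o) = -3
G = 0 (G = 4 - 4 = 0)
Q = 0 (Q = (2 - 2)² = 0² = 0)
q(f, F) = -3
U(y) = 0
U(G)*42 + q(w(O(1)), -4) = 0*42 - 3 = 0 - 3 = -3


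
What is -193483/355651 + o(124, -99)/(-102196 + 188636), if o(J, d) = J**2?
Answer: -1407022593/3842809055 ≈ -0.36614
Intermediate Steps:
-193483/355651 + o(124, -99)/(-102196 + 188636) = -193483/355651 + 124**2/(-102196 + 188636) = -193483*1/355651 + 15376/86440 = -193483/355651 + 15376*(1/86440) = -193483/355651 + 1922/10805 = -1407022593/3842809055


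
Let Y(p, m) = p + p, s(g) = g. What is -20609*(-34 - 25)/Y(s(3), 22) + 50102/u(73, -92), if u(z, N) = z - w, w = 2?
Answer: 86631713/426 ≈ 2.0336e+5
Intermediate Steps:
Y(p, m) = 2*p
u(z, N) = -2 + z (u(z, N) = z - 1*2 = z - 2 = -2 + z)
-20609*(-34 - 25)/Y(s(3), 22) + 50102/u(73, -92) = -20609/((2*3)/(-34 - 25)) + 50102/(-2 + 73) = -20609/(6/(-59)) + 50102/71 = -20609/(6*(-1/59)) + 50102*(1/71) = -20609/(-6/59) + 50102/71 = -20609*(-59/6) + 50102/71 = 1215931/6 + 50102/71 = 86631713/426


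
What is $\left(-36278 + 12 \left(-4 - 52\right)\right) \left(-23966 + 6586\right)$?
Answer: $642191000$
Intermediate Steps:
$\left(-36278 + 12 \left(-4 - 52\right)\right) \left(-23966 + 6586\right) = \left(-36278 + 12 \left(-56\right)\right) \left(-17380\right) = \left(-36278 - 672\right) \left(-17380\right) = \left(-36950\right) \left(-17380\right) = 642191000$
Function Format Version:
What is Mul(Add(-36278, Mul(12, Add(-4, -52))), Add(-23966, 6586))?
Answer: 642191000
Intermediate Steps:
Mul(Add(-36278, Mul(12, Add(-4, -52))), Add(-23966, 6586)) = Mul(Add(-36278, Mul(12, -56)), -17380) = Mul(Add(-36278, -672), -17380) = Mul(-36950, -17380) = 642191000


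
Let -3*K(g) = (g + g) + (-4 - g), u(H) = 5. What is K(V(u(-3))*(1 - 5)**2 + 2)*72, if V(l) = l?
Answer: -1872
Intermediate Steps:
K(g) = 4/3 - g/3 (K(g) = -((g + g) + (-4 - g))/3 = -(2*g + (-4 - g))/3 = -(-4 + g)/3 = 4/3 - g/3)
K(V(u(-3))*(1 - 5)**2 + 2)*72 = (4/3 - (5*(1 - 5)**2 + 2)/3)*72 = (4/3 - (5*(-4)**2 + 2)/3)*72 = (4/3 - (5*16 + 2)/3)*72 = (4/3 - (80 + 2)/3)*72 = (4/3 - 1/3*82)*72 = (4/3 - 82/3)*72 = -26*72 = -1872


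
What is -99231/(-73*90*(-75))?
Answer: -33077/164250 ≈ -0.20138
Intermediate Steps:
-99231/(-73*90*(-75)) = -99231/((-6570*(-75))) = -99231/492750 = -99231*1/492750 = -33077/164250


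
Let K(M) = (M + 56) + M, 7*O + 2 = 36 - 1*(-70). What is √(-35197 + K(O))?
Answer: I*√1720453/7 ≈ 187.38*I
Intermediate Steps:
O = 104/7 (O = -2/7 + (36 - 1*(-70))/7 = -2/7 + (36 + 70)/7 = -2/7 + (⅐)*106 = -2/7 + 106/7 = 104/7 ≈ 14.857)
K(M) = 56 + 2*M (K(M) = (56 + M) + M = 56 + 2*M)
√(-35197 + K(O)) = √(-35197 + (56 + 2*(104/7))) = √(-35197 + (56 + 208/7)) = √(-35197 + 600/7) = √(-245779/7) = I*√1720453/7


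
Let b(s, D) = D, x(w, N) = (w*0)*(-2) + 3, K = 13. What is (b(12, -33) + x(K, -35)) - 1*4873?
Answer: -4903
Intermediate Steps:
x(w, N) = 3 (x(w, N) = 0*(-2) + 3 = 0 + 3 = 3)
(b(12, -33) + x(K, -35)) - 1*4873 = (-33 + 3) - 1*4873 = -30 - 4873 = -4903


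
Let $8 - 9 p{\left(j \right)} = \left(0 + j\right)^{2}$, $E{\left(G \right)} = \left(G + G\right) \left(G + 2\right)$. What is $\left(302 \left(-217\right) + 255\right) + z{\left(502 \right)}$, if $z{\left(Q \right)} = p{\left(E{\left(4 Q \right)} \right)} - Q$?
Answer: $- \frac{65159767657621}{9} \approx -7.24 \cdot 10^{12}$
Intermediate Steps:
$E{\left(G \right)} = 2 G \left(2 + G\right)$
$p{\left(j \right)} = \frac{8}{9} - \frac{j^{2}}{9}$ ($p{\left(j \right)} = \frac{8}{9} - \frac{\left(0 + j\right)^{2}}{9} = \frac{8}{9} - \frac{j^{2}}{9}$)
$z{\left(Q \right)} = \frac{8}{9} - Q - \frac{64 Q^{2} \left(2 + 4 Q\right)^{2}}{9}$ ($z{\left(Q \right)} = \left(\frac{8}{9} - \frac{\left(2 \cdot 4 Q \left(2 + 4 Q\right)\right)^{2}}{9}\right) - Q = \left(\frac{8}{9} - \frac{\left(8 Q \left(2 + 4 Q\right)\right)^{2}}{9}\right) - Q = \left(\frac{8}{9} - \frac{64 Q^{2} \left(2 + 4 Q\right)^{2}}{9}\right) - Q = \frac{8}{9} - Q - \frac{64 Q^{2} \left(2 + 4 Q\right)^{2}}{9}$)
$\left(302 \left(-217\right) + 255\right) + z{\left(502 \right)} = \left(302 \left(-217\right) + 255\right) - \left(\frac{4510}{9} + \frac{256 \cdot 502^{2} \left(1 + 2 \cdot 502\right)^{2}}{9}\right) = \left(-65534 + 255\right) - \left(\frac{4510}{9} + \frac{64513024 \left(1 + 1004\right)^{2}}{9}\right) = -65279 - \left(\frac{4510}{9} + 7239974118400\right) = -65279 - \frac{65159767070110}{9} = - \frac{65159767657621}{9}$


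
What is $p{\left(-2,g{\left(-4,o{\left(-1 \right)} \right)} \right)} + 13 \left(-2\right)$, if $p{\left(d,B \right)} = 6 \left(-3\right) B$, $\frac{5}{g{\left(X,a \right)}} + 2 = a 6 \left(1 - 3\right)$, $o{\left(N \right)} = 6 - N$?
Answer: $- \frac{1073}{43} \approx -24.953$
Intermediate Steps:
$g{\left(X,a \right)} = \frac{5}{-2 - 12 a}$ ($g{\left(X,a \right)} = \frac{5}{-2 + a 6 \left(1 - 3\right)} = \frac{5}{-2 + 6 a \left(-2\right)} = \frac{5}{-2 - 12 a}$)
$p{\left(d,B \right)} = - 18 B$
$p{\left(-2,g{\left(-4,o{\left(-1 \right)} \right)} \right)} + 13 \left(-2\right) = - 18 \left(- \frac{5}{2 + 12 \left(6 - -1\right)}\right) + 13 \left(-2\right) = - 18 \left(- \frac{5}{2 + 12 \left(6 + 1\right)}\right) - 26 = - 18 \left(- \frac{5}{2 + 12 \cdot 7}\right) - 26 = - 18 \left(- \frac{5}{2 + 84}\right) - 26 = - 18 \left(- \frac{5}{86}\right) - 26 = - 18 \left(\left(-5\right) \frac{1}{86}\right) - 26 = \left(-18\right) \left(- \frac{5}{86}\right) - 26 = \frac{45}{43} - 26 = - \frac{1073}{43}$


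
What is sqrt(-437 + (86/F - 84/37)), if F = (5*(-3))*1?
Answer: 31*I*sqrt(142635)/555 ≈ 21.095*I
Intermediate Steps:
F = -15 (F = -15*1 = -15)
sqrt(-437 + (86/F - 84/37)) = sqrt(-437 + (86/(-15) - 84/37)) = sqrt(-437 + (86*(-1/15) - 84*1/37)) = sqrt(-437 + (-86/15 - 84/37)) = sqrt(-437 - 4442/555) = sqrt(-246977/555) = 31*I*sqrt(142635)/555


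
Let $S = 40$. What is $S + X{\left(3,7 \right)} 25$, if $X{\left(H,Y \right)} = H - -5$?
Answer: $240$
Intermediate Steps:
$X{\left(H,Y \right)} = 5 + H$ ($X{\left(H,Y \right)} = H + 5 = 5 + H$)
$S + X{\left(3,7 \right)} 25 = 40 + \left(5 + 3\right) 25 = 40 + 8 \cdot 25 = 40 + 200 = 240$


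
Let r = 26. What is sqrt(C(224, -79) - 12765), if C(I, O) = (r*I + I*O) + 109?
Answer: 4*I*sqrt(1533) ≈ 156.61*I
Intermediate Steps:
C(I, O) = 109 + 26*I + I*O (C(I, O) = (26*I + I*O) + 109 = 109 + 26*I + I*O)
sqrt(C(224, -79) - 12765) = sqrt((109 + 26*224 + 224*(-79)) - 12765) = sqrt((109 + 5824 - 17696) - 12765) = sqrt(-11763 - 12765) = sqrt(-24528) = 4*I*sqrt(1533)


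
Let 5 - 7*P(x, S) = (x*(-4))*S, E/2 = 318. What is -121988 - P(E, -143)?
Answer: -490129/7 ≈ -70018.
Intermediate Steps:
E = 636 (E = 2*318 = 636)
P(x, S) = 5/7 + 4*S*x/7 (P(x, S) = 5/7 - x*(-4)*S/7 = 5/7 - (-4*x)*S/7 = 5/7 - (-4)*S*x/7 = 5/7 + 4*S*x/7)
-121988 - P(E, -143) = -121988 - (5/7 + (4/7)*(-143)*636) = -121988 - (5/7 - 363792/7) = -121988 - 1*(-363787/7) = -121988 + 363787/7 = -490129/7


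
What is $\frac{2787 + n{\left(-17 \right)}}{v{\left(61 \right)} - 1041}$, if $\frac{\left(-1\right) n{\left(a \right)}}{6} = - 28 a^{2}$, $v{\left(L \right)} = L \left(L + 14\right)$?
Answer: $\frac{17113}{1178} \approx 14.527$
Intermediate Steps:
$v{\left(L \right)} = L \left(14 + L\right)$
$n{\left(a \right)} = 168 a^{2}$ ($n{\left(a \right)} = - 6 \left(- 28 a^{2}\right) = 168 a^{2}$)
$\frac{2787 + n{\left(-17 \right)}}{v{\left(61 \right)} - 1041} = \frac{2787 + 168 \left(-17\right)^{2}}{61 \left(14 + 61\right) - 1041} = \frac{2787 + 168 \cdot 289}{61 \cdot 75 - 1041} = \frac{2787 + 48552}{4575 - 1041} = \frac{51339}{3534} = 51339 \cdot \frac{1}{3534} = \frac{17113}{1178}$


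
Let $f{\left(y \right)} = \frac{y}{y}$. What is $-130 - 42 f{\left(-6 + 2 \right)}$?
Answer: $-172$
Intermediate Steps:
$f{\left(y \right)} = 1$
$-130 - 42 f{\left(-6 + 2 \right)} = -130 - 42 = -172$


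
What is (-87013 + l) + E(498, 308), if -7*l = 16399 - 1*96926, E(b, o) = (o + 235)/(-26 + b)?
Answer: -249478407/3304 ≈ -75508.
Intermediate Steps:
E(b, o) = (235 + o)/(-26 + b)
l = 80527/7 (l = -(16399 - 1*96926)/7 = -(16399 - 96926)/7 = -1/7*(-80527) = 80527/7 ≈ 11504.)
(-87013 + l) + E(498, 308) = (-87013 + 80527/7) + (235 + 308)/(-26 + 498) = -528564/7 + 543/472 = -249478407/3304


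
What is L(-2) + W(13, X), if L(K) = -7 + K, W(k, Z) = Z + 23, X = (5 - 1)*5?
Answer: 34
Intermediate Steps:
X = 20 (X = 4*5 = 20)
W(k, Z) = 23 + Z
L(-2) + W(13, X) = (-7 - 2) + (23 + 20) = -9 + 43 = 34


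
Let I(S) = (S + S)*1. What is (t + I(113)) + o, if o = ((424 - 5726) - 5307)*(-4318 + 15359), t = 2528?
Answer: -117131215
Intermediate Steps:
I(S) = 2*S (I(S) = (2*S)*1 = 2*S)
o = -117133969 (o = (-5302 - 5307)*11041 = -10609*11041 = -117133969)
(t + I(113)) + o = (2528 + 2*113) - 117133969 = (2528 + 226) - 117133969 = 2754 - 117133969 = -117131215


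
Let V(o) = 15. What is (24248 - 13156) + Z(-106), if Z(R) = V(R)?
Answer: 11107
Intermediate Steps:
Z(R) = 15
(24248 - 13156) + Z(-106) = (24248 - 13156) + 15 = 11092 + 15 = 11107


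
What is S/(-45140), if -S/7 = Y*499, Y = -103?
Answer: -359779/45140 ≈ -7.9703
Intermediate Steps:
S = 359779 (S = -(-721)*499 = -7*(-51397) = 359779)
S/(-45140) = 359779/(-45140) = 359779*(-1/45140) = -359779/45140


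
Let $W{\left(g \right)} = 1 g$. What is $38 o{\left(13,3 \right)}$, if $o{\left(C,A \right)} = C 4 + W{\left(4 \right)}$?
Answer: $2128$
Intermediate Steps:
$W{\left(g \right)} = g$
$o{\left(C,A \right)} = 4 + 4 C$ ($o{\left(C,A \right)} = C 4 + 4 = 4 C + 4 = 4 + 4 C$)
$38 o{\left(13,3 \right)} = 38 \left(4 + 4 \cdot 13\right) = 38 \left(4 + 52\right) = 38 \cdot 56 = 2128$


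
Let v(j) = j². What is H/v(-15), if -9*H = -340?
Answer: 68/405 ≈ 0.16790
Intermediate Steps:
H = 340/9 (H = -⅑*(-340) = 340/9 ≈ 37.778)
H/v(-15) = 340/(9*((-15)²)) = (340/9)/225 = (340/9)*(1/225) = 68/405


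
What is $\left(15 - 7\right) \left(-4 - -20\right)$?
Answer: $128$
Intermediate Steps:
$\left(15 - 7\right) \left(-4 - -20\right) = 8 \left(-4 + 20\right) = 8 \cdot 16 = 128$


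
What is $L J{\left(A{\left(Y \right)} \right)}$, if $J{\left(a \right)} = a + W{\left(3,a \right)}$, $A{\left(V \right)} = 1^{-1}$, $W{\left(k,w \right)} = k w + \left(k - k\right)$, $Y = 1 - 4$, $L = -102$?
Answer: $-408$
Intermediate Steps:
$Y = -3$ ($Y = 1 - 4 = -3$)
$W{\left(k,w \right)} = k w$ ($W{\left(k,w \right)} = k w + 0 = k w$)
$A{\left(V \right)} = 1$
$J{\left(a \right)} = 4 a$ ($J{\left(a \right)} = a + 3 a = 4 a$)
$L J{\left(A{\left(Y \right)} \right)} = - 102 \cdot 4 \cdot 1 = \left(-102\right) 4 = -408$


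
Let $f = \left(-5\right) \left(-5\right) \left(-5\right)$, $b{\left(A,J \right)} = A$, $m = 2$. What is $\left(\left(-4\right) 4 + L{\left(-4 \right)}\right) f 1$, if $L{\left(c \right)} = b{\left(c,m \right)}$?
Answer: $2500$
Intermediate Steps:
$L{\left(c \right)} = c$
$f = -125$ ($f = 25 \left(-5\right) = -125$)
$\left(\left(-4\right) 4 + L{\left(-4 \right)}\right) f 1 = \left(\left(-4\right) 4 - 4\right) \left(-125\right) 1 = \left(-16 - 4\right) \left(-125\right) 1 = \left(-20\right) \left(-125\right) 1 = 2500 \cdot 1 = 2500$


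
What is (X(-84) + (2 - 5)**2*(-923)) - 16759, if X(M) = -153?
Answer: -25219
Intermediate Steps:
(X(-84) + (2 - 5)**2*(-923)) - 16759 = (-153 + (2 - 5)**2*(-923)) - 16759 = (-153 + (-3)**2*(-923)) - 16759 = (-153 + 9*(-923)) - 16759 = (-153 - 8307) - 16759 = -8460 - 16759 = -25219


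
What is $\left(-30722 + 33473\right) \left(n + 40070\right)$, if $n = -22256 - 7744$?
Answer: $27702570$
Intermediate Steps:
$n = -30000$
$\left(-30722 + 33473\right) \left(n + 40070\right) = \left(-30722 + 33473\right) \left(-30000 + 40070\right) = 2751 \cdot 10070 = 27702570$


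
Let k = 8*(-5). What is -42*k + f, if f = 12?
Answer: 1692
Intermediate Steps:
k = -40
-42*k + f = -42*(-40) + 12 = 1680 + 12 = 1692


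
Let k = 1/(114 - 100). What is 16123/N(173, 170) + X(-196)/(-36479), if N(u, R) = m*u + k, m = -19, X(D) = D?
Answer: -8225093506/1678654143 ≈ -4.8998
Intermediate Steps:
k = 1/14 ≈ 0.071429
N(u, R) = 1/14 - 19*u (N(u, R) = -19*u + 1/14 = 1/14 - 19*u)
16123/N(173, 170) + X(-196)/(-36479) = 16123/(1/14 - 19*173) - 196/(-36479) = 16123/(1/14 - 3287) - 196*(-1/36479) = 16123/(-46017/14) + 196/36479 = 16123*(-14/46017) + 196/36479 = -225722/46017 + 196/36479 = -8225093506/1678654143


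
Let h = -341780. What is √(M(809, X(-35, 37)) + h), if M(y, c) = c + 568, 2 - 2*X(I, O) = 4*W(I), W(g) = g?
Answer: I*√341141 ≈ 584.07*I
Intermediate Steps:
X(I, O) = 1 - 2*I
M(y, c) = 568 + c
√(M(809, X(-35, 37)) + h) = √((568 + (1 - 2*(-35))) - 341780) = √((568 + (1 + 70)) - 341780) = √((568 + 71) - 341780) = √(639 - 341780) = √(-341141) = I*√341141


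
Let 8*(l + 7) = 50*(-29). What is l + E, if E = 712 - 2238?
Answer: -6857/4 ≈ -1714.3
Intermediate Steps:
E = -1526
l = -753/4 (l = -7 + (50*(-29))/8 = -7 + (1/8)*(-1450) = -7 - 725/4 = -753/4 ≈ -188.25)
l + E = -753/4 - 1526 = -6857/4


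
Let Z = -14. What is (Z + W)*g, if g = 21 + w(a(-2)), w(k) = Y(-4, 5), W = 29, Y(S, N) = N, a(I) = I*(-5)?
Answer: 390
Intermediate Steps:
a(I) = -5*I
w(k) = 5
g = 26 (g = 21 + 5 = 26)
(Z + W)*g = (-14 + 29)*26 = 15*26 = 390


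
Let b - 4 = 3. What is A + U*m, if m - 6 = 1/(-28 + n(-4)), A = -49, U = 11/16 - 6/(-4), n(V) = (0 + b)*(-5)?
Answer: -5171/144 ≈ -35.910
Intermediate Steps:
b = 7 (b = 4 + 3 = 7)
n(V) = -35 (n(V) = (0 + 7)*(-5) = 7*(-5) = -35)
U = 35/16 (U = 11*(1/16) - 6*(-¼) = 11/16 + 3/2 = 35/16 ≈ 2.1875)
m = 377/63 (m = 6 + 1/(-28 - 35) = 6 + 1/(-63) = 6 - 1/63 = 377/63 ≈ 5.9841)
A + U*m = -49 + (35/16)*(377/63) = -49 + 1885/144 = -5171/144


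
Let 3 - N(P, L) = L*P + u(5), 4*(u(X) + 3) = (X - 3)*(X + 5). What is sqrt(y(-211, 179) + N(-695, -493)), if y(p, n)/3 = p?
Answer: I*sqrt(343267) ≈ 585.89*I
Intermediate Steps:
y(p, n) = 3*p
u(X) = -3 + (-3 + X)*(5 + X)/4 (u(X) = -3 + ((X - 3)*(X + 5))/4 = -3 + ((-3 + X)*(5 + X))/4 = -3 + (-3 + X)*(5 + X)/4)
N(P, L) = 1 - L*P (N(P, L) = 3 - (L*P + (-27/4 + (1/2)*5 + (1/4)*5**2)) = 3 - (L*P + (-27/4 + 5/2 + (1/4)*25)) = 3 - (L*P + (-27/4 + 5/2 + 25/4)) = 3 - (L*P + 2) = 3 - (2 + L*P) = 3 + (-2 - L*P) = 1 - L*P)
sqrt(y(-211, 179) + N(-695, -493)) = sqrt(3*(-211) + (1 - 1*(-493)*(-695))) = sqrt(-633 + (1 - 342635)) = sqrt(-633 - 342634) = sqrt(-343267) = I*sqrt(343267)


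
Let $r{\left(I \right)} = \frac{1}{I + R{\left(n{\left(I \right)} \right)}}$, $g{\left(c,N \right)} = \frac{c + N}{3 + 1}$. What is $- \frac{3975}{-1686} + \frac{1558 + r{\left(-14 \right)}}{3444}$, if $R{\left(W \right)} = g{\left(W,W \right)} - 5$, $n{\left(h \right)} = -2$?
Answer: $\frac{54388679}{19355280} \approx 2.81$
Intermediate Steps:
$g{\left(c,N \right)} = \frac{N}{4} + \frac{c}{4}$ ($g{\left(c,N \right)} = \frac{N + c}{4} = \left(N + c\right) \frac{1}{4} = \frac{N}{4} + \frac{c}{4}$)
$R{\left(W \right)} = -5 + \frac{W}{2}$ ($R{\left(W \right)} = \left(\frac{W}{4} + \frac{W}{4}\right) - 5 = \frac{W}{2} - 5 = -5 + \frac{W}{2}$)
$r{\left(I \right)} = \frac{1}{-6 + I}$ ($r{\left(I \right)} = \frac{1}{I + \left(-5 + \frac{1}{2} \left(-2\right)\right)} = \frac{1}{I - 6} = \frac{1}{-6 + I}$)
$- \frac{3975}{-1686} + \frac{1558 + r{\left(-14 \right)}}{3444} = - \frac{3975}{-1686} + \frac{1558 + \frac{1}{-6 - 14}}{3444} = \left(-3975\right) \left(- \frac{1}{1686}\right) + \left(1558 + \frac{1}{-20}\right) \frac{1}{3444} = \frac{1325}{562} + \left(1558 - \frac{1}{20}\right) \frac{1}{3444} = \frac{1325}{562} + \frac{31159}{20} \cdot \frac{1}{3444} = \frac{1325}{562} + \frac{31159}{68880} = \frac{54388679}{19355280}$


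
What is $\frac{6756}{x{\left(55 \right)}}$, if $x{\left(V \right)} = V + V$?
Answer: $\frac{3378}{55} \approx 61.418$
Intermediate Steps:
$x{\left(V \right)} = 2 V$
$\frac{6756}{x{\left(55 \right)}} = \frac{6756}{2 \cdot 55} = \frac{6756}{110} = 6756 \cdot \frac{1}{110} = \frac{3378}{55}$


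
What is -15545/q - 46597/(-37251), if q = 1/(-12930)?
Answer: 7487333705947/37251 ≈ 2.0100e+8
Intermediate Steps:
q = -1/12930 ≈ -7.7339e-5
-15545/q - 46597/(-37251) = -15545/(-1/12930) - 46597/(-37251) = -15545*(-12930) - 46597*(-1/37251) = 200996850 + 46597/37251 = 7487333705947/37251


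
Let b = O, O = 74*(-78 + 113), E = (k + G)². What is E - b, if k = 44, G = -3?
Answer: -909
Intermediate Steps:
E = 1681 (E = (44 - 3)² = 41² = 1681)
O = 2590 (O = 74*35 = 2590)
b = 2590
E - b = 1681 - 1*2590 = 1681 - 2590 = -909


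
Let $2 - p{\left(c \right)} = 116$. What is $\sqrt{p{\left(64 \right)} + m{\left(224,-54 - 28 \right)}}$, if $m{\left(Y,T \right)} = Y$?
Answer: $\sqrt{110} \approx 10.488$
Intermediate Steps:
$p{\left(c \right)} = -114$ ($p{\left(c \right)} = 2 - 116 = -114$)
$\sqrt{p{\left(64 \right)} + m{\left(224,-54 - 28 \right)}} = \sqrt{-114 + 224} = \sqrt{110}$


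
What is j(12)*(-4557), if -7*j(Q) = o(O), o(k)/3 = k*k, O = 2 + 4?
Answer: 70308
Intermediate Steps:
O = 6
o(k) = 3*k² (o(k) = 3*(k*k) = 3*k²)
j(Q) = -108/7 (j(Q) = -3*6²/7 = -3*36/7 = -⅐*108 = -108/7)
j(12)*(-4557) = -108/7*(-4557) = 70308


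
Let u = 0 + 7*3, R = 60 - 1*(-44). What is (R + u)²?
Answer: 15625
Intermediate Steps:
R = 104 (R = 60 + 44 = 104)
u = 21 (u = 0 + 21 = 21)
(R + u)² = (104 + 21)² = 125² = 15625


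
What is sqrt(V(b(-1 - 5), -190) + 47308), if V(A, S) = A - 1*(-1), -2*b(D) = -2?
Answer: sqrt(47310) ≈ 217.51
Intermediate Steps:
b(D) = 1 (b(D) = -1/2*(-2) = 1)
V(A, S) = 1 + A (V(A, S) = A + 1 = 1 + A)
sqrt(V(b(-1 - 5), -190) + 47308) = sqrt((1 + 1) + 47308) = sqrt(2 + 47308) = sqrt(47310)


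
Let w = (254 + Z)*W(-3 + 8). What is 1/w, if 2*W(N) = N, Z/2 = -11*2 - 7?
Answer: 1/490 ≈ 0.0020408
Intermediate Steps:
Z = -58 (Z = 2*(-11*2 - 7) = 2*(-22 - 7) = 2*(-29) = -58)
W(N) = N/2
w = 490 (w = (254 - 58)*((-3 + 8)/2) = 196*((1/2)*5) = 196*(5/2) = 490)
1/w = 1/490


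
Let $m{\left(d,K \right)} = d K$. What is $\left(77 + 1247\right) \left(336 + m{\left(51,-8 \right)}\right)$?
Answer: $-95328$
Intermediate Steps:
$m{\left(d,K \right)} = K d$
$\left(77 + 1247\right) \left(336 + m{\left(51,-8 \right)}\right) = \left(77 + 1247\right) \left(336 - 408\right) = 1324 \left(336 - 408\right) = 1324 \left(-72\right) = -95328$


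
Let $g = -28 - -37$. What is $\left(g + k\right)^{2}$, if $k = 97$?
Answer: $11236$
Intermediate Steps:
$g = 9$ ($g = -28 + 37 = 9$)
$\left(g + k\right)^{2} = \left(9 + 97\right)^{2} = 106^{2} = 11236$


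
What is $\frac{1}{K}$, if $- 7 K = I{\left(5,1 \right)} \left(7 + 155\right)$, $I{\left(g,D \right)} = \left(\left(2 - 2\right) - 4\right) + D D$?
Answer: $\frac{7}{486} \approx 0.014403$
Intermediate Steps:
$I{\left(g,D \right)} = -4 + D^{2}$ ($I{\left(g,D \right)} = \left(\left(2 - 2\right) - 4\right) + D^{2} = \left(0 - 4\right) + D^{2} = -4 + D^{2}$)
$K = \frac{486}{7}$ ($K = - \frac{\left(-4 + 1^{2}\right) \left(7 + 155\right)}{7} = - \frac{\left(-4 + 1\right) 162}{7} = - \frac{\left(-3\right) 162}{7} = \left(- \frac{1}{7}\right) \left(-486\right) = \frac{486}{7} \approx 69.429$)
$\frac{1}{K} = \frac{1}{\frac{486}{7}} = \frac{7}{486}$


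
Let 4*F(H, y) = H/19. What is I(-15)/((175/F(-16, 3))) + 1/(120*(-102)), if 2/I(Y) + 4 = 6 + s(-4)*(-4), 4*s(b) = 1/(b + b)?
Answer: -9881/8139600 ≈ -0.0012139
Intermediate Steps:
s(b) = 1/(8*b) (s(b) = 1/(4*(b + b)) = 1/(4*((2*b))) = (1/(2*b))/4 = 1/(8*b))
F(H, y) = H/76 (F(H, y) = (H/19)/4 = H/76)
I(Y) = 16/17 (I(Y) = 2/(-4 + (6 + ((1/8)/(-4))*(-4))) = 2/(-4 + (6 + ((1/8)*(-1/4))*(-4))) = 2/(-4 + (6 - 1/32*(-4))) = 2/(-4 + (6 + 1/8)) = 2/(-4 + 49/8) = 2/(17/8) = 2*(8/17) = 16/17)
I(-15)/((175/F(-16, 3))) + 1/(120*(-102)) = 16/(17*((175/(((1/76)*(-16)))))) + 1/(120*(-102)) = 16/(17*((175/(-4/19)))) + (1/120)*(-1/102) = 16/(17*((175*(-19/4)))) - 1/12240 = 16/(17*(-3325/4)) - 1/12240 = (16/17)*(-4/3325) - 1/12240 = -64/56525 - 1/12240 = -9881/8139600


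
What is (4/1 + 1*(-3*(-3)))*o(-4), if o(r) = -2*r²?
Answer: -416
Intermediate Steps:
(4/1 + 1*(-3*(-3)))*o(-4) = (4/1 + 1*(-3*(-3)))*(-2*(-4)²) = (4*1 + 1*9)*(-2*16) = (4 + 9)*(-32) = 13*(-32) = -416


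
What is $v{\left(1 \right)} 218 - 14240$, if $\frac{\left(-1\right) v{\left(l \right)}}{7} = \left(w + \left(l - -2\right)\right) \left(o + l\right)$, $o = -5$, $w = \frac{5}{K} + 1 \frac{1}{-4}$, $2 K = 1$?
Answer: $63586$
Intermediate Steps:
$K = \frac{1}{2}$ ($K = \frac{1}{2} \cdot 1 = \frac{1}{2} \approx 0.5$)
$w = \frac{39}{4}$ ($w = 5 \frac{1}{\frac{1}{2}} + 1 \frac{1}{-4} = 5 \cdot 2 + 1 \left(- \frac{1}{4}\right) = 10 - \frac{1}{4} = \frac{39}{4} \approx 9.75$)
$v{\left(l \right)} = - 7 \left(-5 + l\right) \left(\frac{47}{4} + l\right)$ ($v{\left(l \right)} = - 7 \left(\frac{39}{4} + \left(l - -2\right)\right) \left(-5 + l\right) = - 7 \left(\frac{39}{4} + \left(l + 2\right)\right) \left(-5 + l\right) = - 7 \left(\frac{39}{4} + \left(2 + l\right)\right) \left(-5 + l\right) = - 7 \left(\frac{47}{4} + l\right) \left(-5 + l\right) = - 7 \left(-5 + l\right) \left(\frac{47}{4} + l\right)$)
$v{\left(1 \right)} 218 - 14240 = \left(\frac{1645}{4} - 7 \cdot 1^{2} - \frac{189}{4}\right) 218 - 14240 = \left(\frac{1645}{4} - 7 - \frac{189}{4}\right) 218 - 14240 = 357 \cdot 218 - 14240 = 77826 - 14240 = 63586$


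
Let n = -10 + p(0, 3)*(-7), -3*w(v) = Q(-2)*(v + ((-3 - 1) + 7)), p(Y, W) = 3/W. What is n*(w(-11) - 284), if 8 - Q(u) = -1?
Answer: 4420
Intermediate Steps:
Q(u) = 9 (Q(u) = 8 - 1*(-1) = 8 + 1 = 9)
w(v) = -9 - 3*v (w(v) = -3*(v + ((-3 - 1) + 7)) = -3*(v + (-4 + 7)) = -3*(v + 3) = -3*(3 + v) = -(27 + 9*v)/3 = -9 - 3*v)
n = -17 (n = -10 + (3/3)*(-7) = -10 + (3*(⅓))*(-7) = -10 + 1*(-7) = -10 - 7 = -17)
n*(w(-11) - 284) = -17*((-9 - 3*(-11)) - 284) = -17*((-9 + 33) - 284) = -17*(24 - 284) = -17*(-260) = 4420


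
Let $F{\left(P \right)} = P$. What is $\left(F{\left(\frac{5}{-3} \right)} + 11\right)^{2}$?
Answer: $\frac{784}{9} \approx 87.111$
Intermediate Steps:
$\left(F{\left(\frac{5}{-3} \right)} + 11\right)^{2} = \left(\frac{5}{-3} + 11\right)^{2} = \left(5 \left(- \frac{1}{3}\right) + 11\right)^{2} = \left(- \frac{5}{3} + 11\right)^{2} = \left(\frac{28}{3}\right)^{2} = \frac{784}{9}$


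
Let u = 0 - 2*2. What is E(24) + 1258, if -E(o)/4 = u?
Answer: 1274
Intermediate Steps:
u = -4 (u = 0 - 4 = -4)
E(o) = 16 (E(o) = -4*(-4) = 16)
E(24) + 1258 = 16 + 1258 = 1274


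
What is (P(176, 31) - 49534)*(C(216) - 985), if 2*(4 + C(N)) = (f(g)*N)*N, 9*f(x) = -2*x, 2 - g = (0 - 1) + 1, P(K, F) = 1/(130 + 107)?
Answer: 133326148849/237 ≈ 5.6256e+8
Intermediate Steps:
P(K, F) = 1/237
g = 2 (g = 2 - ((0 - 1) + 1) = 2 - (-1 + 1) = 2 - 1*0 = 2 + 0 = 2)
f(x) = -2*x/9 (f(x) = (-2*x)/9 = -2*x/9)
C(N) = -4 - 2*N²/9 (C(N) = -4 + (((-2/9*2)*N)*N)/2 = -4 + ((-4*N/9)*N)/2 = -4 + (-4*N²/9)/2 = -4 - 2*N²/9)
(P(176, 31) - 49534)*(C(216) - 985) = (1/237 - 49534)*((-4 - 2/9*216²) - 985) = -11739557*((-4 - 2/9*46656) - 985)/237 = -11739557*((-4 - 10368) - 985)/237 = -11739557*(-10372 - 985)/237 = -11739557/237*(-11357) = 133326148849/237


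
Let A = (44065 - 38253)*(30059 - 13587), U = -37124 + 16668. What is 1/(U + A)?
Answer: 1/95714808 ≈ 1.0448e-8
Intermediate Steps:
U = -20456
A = 95735264 (A = 5812*16472 = 95735264)
1/(U + A) = 1/(-20456 + 95735264) = 1/95714808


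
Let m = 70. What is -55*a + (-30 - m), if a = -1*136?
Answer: 7380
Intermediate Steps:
a = -136
-55*a + (-30 - m) = -55*(-136) + (-30 - 1*70) = 7480 + (-30 - 70) = 7480 - 100 = 7380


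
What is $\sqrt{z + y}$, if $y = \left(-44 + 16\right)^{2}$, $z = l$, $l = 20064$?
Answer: $4 \sqrt{1303} \approx 144.39$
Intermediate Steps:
$z = 20064$
$y = 784$ ($y = \left(-28\right)^{2} = 784$)
$\sqrt{z + y} = \sqrt{20064 + 784} = \sqrt{20848} = 4 \sqrt{1303}$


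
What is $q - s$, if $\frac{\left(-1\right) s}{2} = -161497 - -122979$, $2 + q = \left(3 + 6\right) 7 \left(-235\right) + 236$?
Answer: $-91607$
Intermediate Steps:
$q = -14571$ ($q = -2 + \left(\left(3 + 6\right) 7 \left(-235\right) + 236\right) = -2 + \left(9 \cdot 7 \left(-235\right) + 236\right) = -2 + \left(63 \left(-235\right) + 236\right) = -2 + \left(-14805 + 236\right) = -2 - 14569 = -14571$)
$s = 77036$ ($s = - 2 \left(-161497 - -122979\right) = - 2 \left(-161497 + 122979\right) = \left(-2\right) \left(-38518\right) = 77036$)
$q - s = -14571 - 77036 = -91607$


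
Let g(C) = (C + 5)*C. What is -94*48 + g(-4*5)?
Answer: -4212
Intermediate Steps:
g(C) = C*(5 + C) (g(C) = (5 + C)*C = C*(5 + C))
-94*48 + g(-4*5) = -94*48 + (-4*5)*(5 - 4*5) = -4512 - 20*(5 - 20) = -4512 - 20*(-15) = -4512 + 300 = -4212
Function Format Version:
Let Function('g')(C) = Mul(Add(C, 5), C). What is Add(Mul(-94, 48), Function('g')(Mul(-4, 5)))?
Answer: -4212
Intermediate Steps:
Function('g')(C) = Mul(C, Add(5, C)) (Function('g')(C) = Mul(Add(5, C), C) = Mul(C, Add(5, C)))
Add(Mul(-94, 48), Function('g')(Mul(-4, 5))) = Add(Mul(-94, 48), Mul(Mul(-4, 5), Add(5, Mul(-4, 5)))) = Add(-4512, Mul(-20, Add(5, -20))) = Add(-4512, Mul(-20, -15)) = Add(-4512, 300) = -4212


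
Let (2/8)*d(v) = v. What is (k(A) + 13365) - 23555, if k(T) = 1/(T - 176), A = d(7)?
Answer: -1508121/148 ≈ -10190.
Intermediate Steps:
d(v) = 4*v
A = 28 (A = 4*7 = 28)
k(T) = 1/(-176 + T)
(k(A) + 13365) - 23555 = (1/(-176 + 28) + 13365) - 23555 = (1/(-148) + 13365) - 23555 = (-1/148 + 13365) - 23555 = 1978019/148 - 23555 = -1508121/148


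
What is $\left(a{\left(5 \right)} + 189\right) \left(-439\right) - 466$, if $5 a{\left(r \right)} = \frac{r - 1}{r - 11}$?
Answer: $- \frac{1250677}{15} \approx -83379.0$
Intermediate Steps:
$a{\left(r \right)} = \frac{-1 + r}{5 \left(-11 + r\right)}$ ($a{\left(r \right)} = \frac{\left(r - 1\right) \frac{1}{r - 11}}{5} = \frac{\left(-1 + r\right) \frac{1}{-11 + r}}{5} = \frac{\frac{1}{-11 + r} \left(-1 + r\right)}{5} = \frac{-1 + r}{5 \left(-11 + r\right)}$)
$\left(a{\left(5 \right)} + 189\right) \left(-439\right) - 466 = \left(\frac{-1 + 5}{5 \left(-11 + 5\right)} + 189\right) \left(-439\right) - 466 = \left(\frac{1}{5} \frac{1}{-6} \cdot 4 + 189\right) \left(-439\right) - 466 = \left(\frac{1}{5} \left(- \frac{1}{6}\right) 4 + 189\right) \left(-439\right) - 466 = \left(- \frac{2}{15} + 189\right) \left(-439\right) - 466 = \frac{2833}{15} \left(-439\right) - 466 = - \frac{1243687}{15} - 466 = - \frac{1250677}{15}$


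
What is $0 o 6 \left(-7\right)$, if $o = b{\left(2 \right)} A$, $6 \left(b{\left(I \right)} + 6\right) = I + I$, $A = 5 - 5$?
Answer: $0$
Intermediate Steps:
$A = 0$ ($A = 5 - 5 = 0$)
$b{\left(I \right)} = -6 + \frac{I}{3}$ ($b{\left(I \right)} = -6 + \frac{I + I}{6} = -6 + \frac{2 I}{6} = -6 + \frac{I}{3}$)
$o = 0$ ($o = \left(-6 + \frac{1}{3} \cdot 2\right) 0 = \left(-6 + \frac{2}{3}\right) 0 = \left(- \frac{16}{3}\right) 0 = 0$)
$0 o 6 \left(-7\right) = 0 \cdot 0 \cdot 6 \left(-7\right) = 0 \left(-42\right) = 0$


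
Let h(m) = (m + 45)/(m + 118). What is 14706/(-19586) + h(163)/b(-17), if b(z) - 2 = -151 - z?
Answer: -68693605/90810489 ≈ -0.75645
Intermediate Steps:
b(z) = -149 - z (b(z) = 2 + (-151 - z) = -149 - z)
h(m) = (45 + m)/(118 + m)
14706/(-19586) + h(163)/b(-17) = 14706/(-19586) + ((45 + 163)/(118 + 163))/(-149 - 1*(-17)) = 14706*(-1/19586) + (208/281)/(-149 + 17) = -7353/9793 + ((1/281)*208)/(-132) = -7353/9793 + (208/281)*(-1/132) = -7353/9793 - 52/9273 = -68693605/90810489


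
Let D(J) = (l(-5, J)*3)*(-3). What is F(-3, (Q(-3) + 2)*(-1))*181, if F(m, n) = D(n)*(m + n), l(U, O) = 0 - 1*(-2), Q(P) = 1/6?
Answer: 16833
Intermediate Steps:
Q(P) = 1/6
l(U, O) = 2 (l(U, O) = 0 + 2 = 2)
D(J) = -18 (D(J) = (2*3)*(-3) = 6*(-3) = -18)
F(m, n) = -18*m - 18*n (F(m, n) = -18*(m + n) = -18*m - 18*n)
F(-3, (Q(-3) + 2)*(-1))*181 = (-18*(-3) - 18*(1/6 + 2)*(-1))*181 = (54 - 39*(-1))*181 = (54 - 18*(-13/6))*181 = (54 + 39)*181 = 93*181 = 16833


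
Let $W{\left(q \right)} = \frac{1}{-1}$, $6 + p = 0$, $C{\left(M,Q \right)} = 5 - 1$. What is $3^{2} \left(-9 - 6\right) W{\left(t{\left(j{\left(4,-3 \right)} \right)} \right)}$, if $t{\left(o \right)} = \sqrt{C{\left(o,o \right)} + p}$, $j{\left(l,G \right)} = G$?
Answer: $135$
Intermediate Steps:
$C{\left(M,Q \right)} = 4$ ($C{\left(M,Q \right)} = 5 - 1 = 4$)
$p = -6$ ($p = -6 + 0 = -6$)
$t{\left(o \right)} = i \sqrt{2}$ ($t{\left(o \right)} = \sqrt{4 - 6} = \sqrt{-2} = i \sqrt{2}$)
$W{\left(q \right)} = -1$
$3^{2} \left(-9 - 6\right) W{\left(t{\left(j{\left(4,-3 \right)} \right)} \right)} = 3^{2} \left(-9 - 6\right) \left(-1\right) = 9 \left(-15\right) \left(-1\right) = \left(-135\right) \left(-1\right) = 135$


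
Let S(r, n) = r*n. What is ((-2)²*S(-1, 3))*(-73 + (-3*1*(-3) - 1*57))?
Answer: 1452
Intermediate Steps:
S(r, n) = n*r
((-2)²*S(-1, 3))*(-73 + (-3*1*(-3) - 1*57)) = ((-2)²*(3*(-1)))*(-73 + (-3*1*(-3) - 1*57)) = (4*(-3))*(-73 + (-3*(-3) - 57)) = -12*(-73 + (9 - 57)) = -12*(-73 - 48) = -12*(-121) = 1452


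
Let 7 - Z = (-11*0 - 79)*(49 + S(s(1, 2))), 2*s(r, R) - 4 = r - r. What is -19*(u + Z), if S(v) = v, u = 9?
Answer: -76855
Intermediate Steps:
s(r, R) = 2 (s(r, R) = 2 + (r - r)/2 = 2 + (½)*0 = 2 + 0 = 2)
Z = 4036 (Z = 7 - (-11*0 - 79)*(49 + 2) = 7 - (0 - 79)*51 = 7 - (-79)*51 = 7 - 1*(-4029) = 7 + 4029 = 4036)
-19*(u + Z) = -19*(9 + 4036) = -19*4045 = -76855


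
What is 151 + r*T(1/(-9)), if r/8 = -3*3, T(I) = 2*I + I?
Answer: 175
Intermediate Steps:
T(I) = 3*I
r = -72 (r = 8*(-3*3) = 8*(-9) = -72)
151 + r*T(1/(-9)) = 151 - 216/(-9) = 151 - 216*(-1)/9 = 151 - 72*(-⅓) = 151 + 24 = 175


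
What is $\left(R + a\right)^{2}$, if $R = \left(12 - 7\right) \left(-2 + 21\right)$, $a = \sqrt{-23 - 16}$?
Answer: $\left(95 + i \sqrt{39}\right)^{2} \approx 8986.0 + 1186.5 i$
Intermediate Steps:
$a = i \sqrt{39}$ ($a = \sqrt{-39} = i \sqrt{39} \approx 6.245 i$)
$R = 95$ ($R = 5 \cdot 19 = 95$)
$\left(R + a\right)^{2} = \left(95 + i \sqrt{39}\right)^{2}$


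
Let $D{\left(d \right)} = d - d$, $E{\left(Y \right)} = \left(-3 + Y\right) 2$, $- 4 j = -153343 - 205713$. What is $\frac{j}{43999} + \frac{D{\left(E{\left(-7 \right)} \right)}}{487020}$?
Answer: $\frac{89764}{43999} \approx 2.0401$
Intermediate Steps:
$j = 89764$ ($j = - \frac{-153343 - 205713}{4} = \left(- \frac{1}{4}\right) \left(-359056\right) = 89764$)
$E{\left(Y \right)} = -6 + 2 Y$
$D{\left(d \right)} = 0$
$\frac{j}{43999} + \frac{D{\left(E{\left(-7 \right)} \right)}}{487020} = \frac{89764}{43999} + \frac{0}{487020} = 89764 \cdot \frac{1}{43999} + 0 \cdot \frac{1}{487020} = \frac{89764}{43999} + 0 = \frac{89764}{43999}$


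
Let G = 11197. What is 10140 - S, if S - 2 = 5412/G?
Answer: 113509774/11197 ≈ 10138.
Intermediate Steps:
S = 27806/11197 (S = 2 + 5412/11197 = 27806/11197 ≈ 2.4833)
10140 - S = 10140 - 1*27806/11197 = 10140 - 27806/11197 = 113509774/11197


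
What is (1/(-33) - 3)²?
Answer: 10000/1089 ≈ 9.1827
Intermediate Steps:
(1/(-33) - 3)² = (-1/33 - 3)² = (-100/33)² = 10000/1089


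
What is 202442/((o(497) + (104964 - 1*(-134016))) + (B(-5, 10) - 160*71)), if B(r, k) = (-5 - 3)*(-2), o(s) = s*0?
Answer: 101221/113818 ≈ 0.88932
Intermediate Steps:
o(s) = 0
B(r, k) = 16 (B(r, k) = -8*(-2) = 16)
202442/((o(497) + (104964 - 1*(-134016))) + (B(-5, 10) - 160*71)) = 202442/((0 + (104964 - 1*(-134016))) + (16 - 160*71)) = 202442/((0 + (104964 + 134016)) + (16 - 11360)) = 202442/((0 + 238980) - 11344) = 202442/(238980 - 11344) = 202442/227636 = 202442*(1/227636) = 101221/113818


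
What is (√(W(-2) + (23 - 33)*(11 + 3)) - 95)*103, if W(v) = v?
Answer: -9785 + 103*I*√142 ≈ -9785.0 + 1227.4*I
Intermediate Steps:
(√(W(-2) + (23 - 33)*(11 + 3)) - 95)*103 = (√(-2 + (23 - 33)*(11 + 3)) - 95)*103 = (√(-2 - 10*14) - 95)*103 = (√(-2 - 140) - 95)*103 = (√(-142) - 95)*103 = (I*√142 - 95)*103 = (-95 + I*√142)*103 = -9785 + 103*I*√142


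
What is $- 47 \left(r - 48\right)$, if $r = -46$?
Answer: $4418$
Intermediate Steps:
$- 47 \left(r - 48\right) = - 47 \left(-46 - 48\right) = \left(-47\right) \left(-94\right) = 4418$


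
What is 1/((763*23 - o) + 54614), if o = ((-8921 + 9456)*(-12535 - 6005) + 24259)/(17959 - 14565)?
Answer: 3394/254815863 ≈ 1.3319e-5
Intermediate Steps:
o = -9894641/3394 (o = (535*(-18540) + 24259)/3394 = (-9918900 + 24259)*(1/3394) = -9894641*1/3394 = -9894641/3394 ≈ -2915.3)
1/((763*23 - o) + 54614) = 1/((763*23 - 1*(-9894641/3394)) + 54614) = 1/((17549 + 9894641/3394) + 54614) = 1/(69455947/3394 + 54614) = 1/(254815863/3394) = 3394/254815863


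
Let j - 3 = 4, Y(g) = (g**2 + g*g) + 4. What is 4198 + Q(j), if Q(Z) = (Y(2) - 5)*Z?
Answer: 4247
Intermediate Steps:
Y(g) = 4 + 2*g**2 (Y(g) = (g**2 + g**2) + 4 = 2*g**2 + 4 = 4 + 2*g**2)
j = 7 (j = 3 + 4 = 7)
Q(Z) = 7*Z (Q(Z) = ((4 + 2*2**2) - 5)*Z = ((4 + 2*4) - 5)*Z = ((4 + 8) - 5)*Z = (12 - 5)*Z = 7*Z)
4198 + Q(j) = 4198 + 7*7 = 4198 + 49 = 4247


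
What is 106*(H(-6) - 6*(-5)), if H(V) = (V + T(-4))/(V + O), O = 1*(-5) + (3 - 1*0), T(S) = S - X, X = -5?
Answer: 12985/4 ≈ 3246.3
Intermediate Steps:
T(S) = 5 + S (T(S) = S - 1*(-5) = S + 5 = 5 + S)
O = -2 (O = -5 + (3 + 0) = -5 + 3 = -2)
H(V) = (1 + V)/(-2 + V) (H(V) = (V + (5 - 4))/(V - 2) = (V + 1)/(-2 + V) = (1 + V)/(-2 + V))
106*(H(-6) - 6*(-5)) = 106*((1 - 6)/(-2 - 6) - 6*(-5)) = 106*(-5/(-8) + 30) = 106*(-⅛*(-5) + 30) = 106*(5/8 + 30) = 106*(245/8) = 12985/4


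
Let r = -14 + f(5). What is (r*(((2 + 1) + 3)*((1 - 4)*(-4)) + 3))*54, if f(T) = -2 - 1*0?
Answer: -64800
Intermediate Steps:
f(T) = -2 (f(T) = -2 + 0 = -2)
r = -16 (r = -14 - 2 = -16)
(r*(((2 + 1) + 3)*((1 - 4)*(-4)) + 3))*54 = -16*(((2 + 1) + 3)*((1 - 4)*(-4)) + 3)*54 = -16*((3 + 3)*(-3*(-4)) + 3)*54 = -16*(6*12 + 3)*54 = -16*(72 + 3)*54 = -16*75*54 = -1200*54 = -64800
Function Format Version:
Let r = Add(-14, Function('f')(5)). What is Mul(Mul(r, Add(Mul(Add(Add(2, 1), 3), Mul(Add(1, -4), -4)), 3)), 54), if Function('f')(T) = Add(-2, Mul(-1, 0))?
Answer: -64800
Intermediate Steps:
Function('f')(T) = -2 (Function('f')(T) = Add(-2, 0) = -2)
r = -16 (r = Add(-14, -2) = -16)
Mul(Mul(r, Add(Mul(Add(Add(2, 1), 3), Mul(Add(1, -4), -4)), 3)), 54) = Mul(Mul(-16, Add(Mul(Add(Add(2, 1), 3), Mul(Add(1, -4), -4)), 3)), 54) = Mul(Mul(-16, Add(Mul(Add(3, 3), Mul(-3, -4)), 3)), 54) = Mul(Mul(-16, Add(Mul(6, 12), 3)), 54) = Mul(Mul(-16, Add(72, 3)), 54) = Mul(Mul(-16, 75), 54) = Mul(-1200, 54) = -64800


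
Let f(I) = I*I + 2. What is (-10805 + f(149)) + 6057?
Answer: 17455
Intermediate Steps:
f(I) = 2 + I² (f(I) = I² + 2 = 2 + I²)
(-10805 + f(149)) + 6057 = (-10805 + (2 + 149²)) + 6057 = (-10805 + (2 + 22201)) + 6057 = (-10805 + 22203) + 6057 = 11398 + 6057 = 17455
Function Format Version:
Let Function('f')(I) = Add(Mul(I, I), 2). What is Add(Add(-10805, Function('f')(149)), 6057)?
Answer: 17455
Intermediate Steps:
Function('f')(I) = Add(2, Pow(I, 2)) (Function('f')(I) = Add(Pow(I, 2), 2) = Add(2, Pow(I, 2)))
Add(Add(-10805, Function('f')(149)), 6057) = Add(Add(-10805, Add(2, Pow(149, 2))), 6057) = Add(Add(-10805, Add(2, 22201)), 6057) = Add(Add(-10805, 22203), 6057) = Add(11398, 6057) = 17455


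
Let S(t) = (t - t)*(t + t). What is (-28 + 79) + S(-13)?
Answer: 51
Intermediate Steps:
S(t) = 0 (S(t) = 0*(2*t) = 0)
(-28 + 79) + S(-13) = (-28 + 79) + 0 = 51 + 0 = 51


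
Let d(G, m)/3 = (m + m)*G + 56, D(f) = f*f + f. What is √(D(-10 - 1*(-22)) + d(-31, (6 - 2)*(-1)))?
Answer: 2*√267 ≈ 32.680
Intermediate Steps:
D(f) = f + f² (D(f) = f² + f = f + f²)
d(G, m) = 168 + 6*G*m (d(G, m) = 3*((m + m)*G + 56) = 3*((2*m)*G + 56) = 3*(2*G*m + 56) = 3*(56 + 2*G*m) = 168 + 6*G*m)
√(D(-10 - 1*(-22)) + d(-31, (6 - 2)*(-1))) = √((-10 - 1*(-22))*(1 + (-10 - 1*(-22))) + (168 + 6*(-31)*((6 - 2)*(-1)))) = √((-10 + 22)*(1 + (-10 + 22)) + (168 + 6*(-31)*(4*(-1)))) = √(12*(1 + 12) + (168 + 6*(-31)*(-4))) = √(12*13 + (168 + 744)) = √(156 + 912) = √1068 = 2*√267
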